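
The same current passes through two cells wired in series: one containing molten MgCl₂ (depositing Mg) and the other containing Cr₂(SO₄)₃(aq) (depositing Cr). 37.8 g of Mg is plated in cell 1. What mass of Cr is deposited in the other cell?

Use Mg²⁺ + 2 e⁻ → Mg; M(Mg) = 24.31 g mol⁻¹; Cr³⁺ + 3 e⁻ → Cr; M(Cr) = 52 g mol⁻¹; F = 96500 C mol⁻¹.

53.9 g

n(Mg) = 37.8 / 24.31 = 1.555 mol.
Since Mg²⁺ + 2 e⁻ → Mg, n(e⁻) passed = 2 × 1.555 = 3.110 mol.
Cells in series carry the same charge, so the same 3.110 mol of electrons passes through cell 2.
Cr³⁺ + 3 e⁻ → Cr, so n(Cr) = 3.110 / 3 = 1.037 mol.
m(Cr) = 1.037 × 52 = 53.9 g.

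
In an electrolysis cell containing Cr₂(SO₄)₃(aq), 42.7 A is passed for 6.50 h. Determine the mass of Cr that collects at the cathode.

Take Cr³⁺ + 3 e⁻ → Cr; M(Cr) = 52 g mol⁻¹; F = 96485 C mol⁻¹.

Q = I·t = 42.70 A × 23400 s = 999200 C.
n(e⁻) = Q/F = 999200 / 96485 = 10.36 mol.
Cr³⁺ + 3 e⁻ → Cr, so n(Cr) = n(e⁻)/3 = 3.452 mol.
m = n·M = 3.452 × 52 = 180 g.

180 g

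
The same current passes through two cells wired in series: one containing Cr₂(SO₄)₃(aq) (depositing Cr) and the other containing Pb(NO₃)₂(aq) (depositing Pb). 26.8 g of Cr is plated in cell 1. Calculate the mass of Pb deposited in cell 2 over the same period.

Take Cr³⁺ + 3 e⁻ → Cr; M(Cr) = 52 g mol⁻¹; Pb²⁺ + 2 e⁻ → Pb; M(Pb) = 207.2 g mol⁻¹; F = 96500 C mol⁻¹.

n(Cr) = 26.8 / 52 = 0.5154 mol.
Since Cr³⁺ + 3 e⁻ → Cr, n(e⁻) passed = 3 × 0.5154 = 1.546 mol.
Cells in series carry the same charge, so the same 1.546 mol of electrons passes through cell 2.
Pb²⁺ + 2 e⁻ → Pb, so n(Pb) = 1.546 / 2 = 0.7731 mol.
m(Pb) = 0.7731 × 207.2 = 160 g.

160 g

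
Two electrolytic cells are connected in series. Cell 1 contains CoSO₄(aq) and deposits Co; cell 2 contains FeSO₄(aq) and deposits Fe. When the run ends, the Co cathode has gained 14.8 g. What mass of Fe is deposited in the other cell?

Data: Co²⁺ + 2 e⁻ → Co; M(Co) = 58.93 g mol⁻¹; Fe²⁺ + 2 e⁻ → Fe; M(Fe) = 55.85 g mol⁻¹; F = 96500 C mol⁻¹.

14.0 g

n(Co) = 14.8 / 58.93 = 0.2511 mol.
Since Co²⁺ + 2 e⁻ → Co, n(e⁻) passed = 2 × 0.2511 = 0.5023 mol.
Cells in series carry the same charge, so the same 0.5023 mol of electrons passes through cell 2.
Fe²⁺ + 2 e⁻ → Fe, so n(Fe) = 0.5023 / 2 = 0.2511 mol.
m(Fe) = 0.2511 × 55.85 = 14.0 g.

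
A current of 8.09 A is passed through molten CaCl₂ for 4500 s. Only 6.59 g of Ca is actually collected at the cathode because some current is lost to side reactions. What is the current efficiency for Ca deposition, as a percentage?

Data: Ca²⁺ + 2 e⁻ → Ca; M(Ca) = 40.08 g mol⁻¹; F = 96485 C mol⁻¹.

Q = I·t = 8.090 × 4500.0 = 36400 C; n(e⁻) = 36400/96485 = 0.3773 mol.
Theoretical n(Ca) = n(e⁻)/2 = 0.1887 mol, i.e. m_theo = 0.1887 × 40.08 = 7.561 g.
Efficiency = m_actual / m_theo = 6.59 / 7.561 = 87.2 %.

87.2 %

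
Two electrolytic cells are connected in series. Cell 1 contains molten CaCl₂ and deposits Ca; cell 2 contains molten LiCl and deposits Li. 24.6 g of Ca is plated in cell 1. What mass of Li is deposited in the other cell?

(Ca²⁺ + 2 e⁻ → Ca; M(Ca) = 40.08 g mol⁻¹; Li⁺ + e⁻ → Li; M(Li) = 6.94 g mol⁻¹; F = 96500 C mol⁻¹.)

8.52 g

n(Ca) = 24.6 / 40.08 = 0.6138 mol.
Since Ca²⁺ + 2 e⁻ → Ca, n(e⁻) passed = 2 × 0.6138 = 1.228 mol.
Cells in series carry the same charge, so the same 1.228 mol of electrons passes through cell 2.
Li⁺ + e⁻ → Li, so n(Li) = 1.228 / 1 = 1.228 mol.
m(Li) = 1.228 × 6.94 = 8.52 g.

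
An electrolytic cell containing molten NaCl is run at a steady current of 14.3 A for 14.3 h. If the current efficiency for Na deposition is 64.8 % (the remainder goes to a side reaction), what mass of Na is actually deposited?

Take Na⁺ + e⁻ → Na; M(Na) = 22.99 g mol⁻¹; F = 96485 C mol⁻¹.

114 g

Q = I·t = 14.30 × 51480 = 736200 C.
n(e⁻) = 736200/96485 = 7.630 mol; theoretically n(Na) = 7.630/1 = 7.630 mol, m_theo = 175.4 g.
At 64.8 % efficiency, m_actual = 0.648 × 175.4 = 114 g.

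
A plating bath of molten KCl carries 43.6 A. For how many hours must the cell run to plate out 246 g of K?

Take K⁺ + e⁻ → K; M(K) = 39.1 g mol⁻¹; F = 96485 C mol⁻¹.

n(K) = m/M = 246 / 39.1 = 6.292 mol.
Each K atom requires 1 electron, so n(e⁻) = 1 × 6.292 = 6.292 mol.
Q = n(e⁻)·F = 6.292 × 96485 = 607000 C.
t = Q/I = 607000 / 43.60 A = 13920 s = 3.87 h.

3.87 h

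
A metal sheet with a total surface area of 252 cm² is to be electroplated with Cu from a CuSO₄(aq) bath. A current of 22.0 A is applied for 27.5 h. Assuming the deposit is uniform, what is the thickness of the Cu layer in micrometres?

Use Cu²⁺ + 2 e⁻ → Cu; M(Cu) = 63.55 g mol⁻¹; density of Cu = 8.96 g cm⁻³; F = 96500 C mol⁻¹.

3180 μm

Q = I·t = 22.00 × 99000 = 2178000 C; n(e⁻) = 22.57 mol.
n(Cu) = n(e⁻)/2 = 11.28 mol, so m = 11.28 × 63.55 = 717.2 g.
Volume = m/ρ = 717.2 / 8.96 = 80.04 cm³.
Thickness = V/A = 80.04 / 252 = 0.318 cm = 3180 μm.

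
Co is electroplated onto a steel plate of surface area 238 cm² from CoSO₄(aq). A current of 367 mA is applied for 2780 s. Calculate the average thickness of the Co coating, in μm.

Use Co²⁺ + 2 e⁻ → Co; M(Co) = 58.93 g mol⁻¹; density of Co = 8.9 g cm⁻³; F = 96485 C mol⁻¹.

Q = I·t = 0.3670 × 2780.0 = 1020 C; n(e⁻) = 0.01057 mol.
n(Co) = n(e⁻)/2 = 0.005287 mol, so m = 0.005287 × 58.93 = 0.3116 g.
Volume = m/ρ = 0.3116 / 8.9 = 0.03501 cm³.
Thickness = V/A = 0.03501 / 238 = 1.47 × 10⁻⁴ cm = 1.47 μm.

1.47 μm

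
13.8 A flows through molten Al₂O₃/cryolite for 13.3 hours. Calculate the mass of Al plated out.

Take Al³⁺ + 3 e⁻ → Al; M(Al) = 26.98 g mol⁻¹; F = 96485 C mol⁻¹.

Q = I·t = 13.80 A × 47880 s = 660700 C.
n(e⁻) = Q/F = 660700 / 96485 = 6.848 mol.
Al³⁺ + 3 e⁻ → Al, so n(Al) = n(e⁻)/3 = 2.283 mol.
m = n·M = 2.283 × 26.98 = 61.6 g.

61.6 g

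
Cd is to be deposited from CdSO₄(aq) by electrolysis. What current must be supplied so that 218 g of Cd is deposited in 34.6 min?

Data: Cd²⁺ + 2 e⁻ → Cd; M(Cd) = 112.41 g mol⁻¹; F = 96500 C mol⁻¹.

n(Cd) = 218 / 112.41 = 1.939 mol.
n(e⁻) = 2 × 1.939 = 3.879 mol.
Q = n(e⁻)·F = 3.879 × 96500 = 374300 C.
I = Q/t = 374300 / 2076.0 s = 180 A.

180 A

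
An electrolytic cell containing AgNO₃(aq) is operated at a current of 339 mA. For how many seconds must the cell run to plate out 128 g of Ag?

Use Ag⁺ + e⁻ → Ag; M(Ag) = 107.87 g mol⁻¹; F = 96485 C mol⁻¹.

3.38 × 10⁵ s

n(Ag) = m/M = 128 / 107.87 = 1.187 mol.
Each Ag atom requires 1 electron, so n(e⁻) = 1 × 1.187 = 1.187 mol.
Q = n(e⁻)·F = 1.187 × 96485 = 114500 C.
t = Q/I = 114500 / 0.3390 A = 337700 s.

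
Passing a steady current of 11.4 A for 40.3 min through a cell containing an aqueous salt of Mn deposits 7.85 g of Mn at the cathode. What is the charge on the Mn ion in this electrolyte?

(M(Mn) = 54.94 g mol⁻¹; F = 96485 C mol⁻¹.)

Q = I·t = 11.40 A × 2418.0 s = 27570 C, so n(e⁻) = 27570/96485 = 0.2857 mol.
n(Mn) deposited = 7.85 / 54.94 = 0.1429 mol.
Electrons per atom = n(e⁻)/n(Mn) = 0.2857 / 0.1429 = 2.00 ≈ 2, so the ion is Mn²⁺.

+2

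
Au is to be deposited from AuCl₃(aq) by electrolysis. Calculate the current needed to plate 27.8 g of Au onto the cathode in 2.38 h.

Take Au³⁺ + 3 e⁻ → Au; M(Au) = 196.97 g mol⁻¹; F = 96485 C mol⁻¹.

n(Au) = 27.8 / 196.97 = 0.1411 mol.
n(e⁻) = 3 × 0.1411 = 0.4234 mol.
Q = n(e⁻)·F = 0.4234 × 96485 = 40850 C.
I = Q/t = 40850 / 8568.0 s = 4.77 A.

4.77 A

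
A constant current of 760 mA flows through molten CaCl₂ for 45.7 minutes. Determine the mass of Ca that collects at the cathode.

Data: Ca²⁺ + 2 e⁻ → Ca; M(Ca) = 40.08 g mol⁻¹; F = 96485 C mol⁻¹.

Q = I·t = 0.7600 A × 2742.0 s = 2084 C.
n(e⁻) = Q/F = 2084 / 96485 = 0.02160 mol.
Ca²⁺ + 2 e⁻ → Ca, so n(Ca) = n(e⁻)/2 = 0.01080 mol.
m = n·M = 0.01080 × 40.08 = 0.433 g.

0.433 g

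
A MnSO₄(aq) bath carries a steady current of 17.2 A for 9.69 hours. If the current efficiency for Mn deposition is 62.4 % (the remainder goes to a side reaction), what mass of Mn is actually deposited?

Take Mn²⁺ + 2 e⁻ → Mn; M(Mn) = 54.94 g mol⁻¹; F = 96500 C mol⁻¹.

107 g

Q = I·t = 17.20 × 34884 = 600000 C.
n(e⁻) = 600000/96500 = 6.218 mol; theoretically n(Mn) = 6.218/2 = 3.109 mol, m_theo = 170.8 g.
At 62.4 % efficiency, m_actual = 0.624 × 170.8 = 107 g.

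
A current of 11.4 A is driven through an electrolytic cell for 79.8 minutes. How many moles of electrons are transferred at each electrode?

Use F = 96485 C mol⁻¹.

0.566 mol

Q = I·t = 11.40 A × 4788.0 s = 54580 C.
n(e⁻) = Q/F = 54580 / 96485 = 0.566 mol.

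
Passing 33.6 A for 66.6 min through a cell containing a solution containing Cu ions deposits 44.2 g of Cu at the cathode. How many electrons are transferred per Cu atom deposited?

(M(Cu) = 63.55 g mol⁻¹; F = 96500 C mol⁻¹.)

Q = I·t = 33.60 A × 3996.0 s = 134300 C, so n(e⁻) = 134300/96500 = 1.391 mol.
n(Cu) deposited = 44.2 / 63.55 = 0.6955 mol.
Electrons per atom = n(e⁻)/n(Cu) = 1.391 / 0.6955 = 2.00 ≈ 2, so the ion is Cu²⁺.

2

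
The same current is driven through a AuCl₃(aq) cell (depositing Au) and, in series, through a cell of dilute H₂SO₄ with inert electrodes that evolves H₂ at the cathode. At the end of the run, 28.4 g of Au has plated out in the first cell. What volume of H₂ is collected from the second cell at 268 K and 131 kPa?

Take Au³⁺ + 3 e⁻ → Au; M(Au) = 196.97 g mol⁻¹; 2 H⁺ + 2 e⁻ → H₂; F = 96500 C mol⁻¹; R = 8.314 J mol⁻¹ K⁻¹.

3.68 L

n(Au) = 28.4 / 196.97 = 0.1442 mol, so n(e⁻) = 3 × 0.1442 = 0.4326 mol.
The cells are in series, so the same 0.4326 mol of electrons passes through the second cell.
2 H⁺ + 2 e⁻ → H₂ — 2 mol e⁻ per mol H₂, so n(H₂) = 0.4326/2 = 0.2163 mol.
V = nRT/P = (0.2163 × 8.314 × 268) / (131 × 10³) = 0.00368 m³ = 3.68 L.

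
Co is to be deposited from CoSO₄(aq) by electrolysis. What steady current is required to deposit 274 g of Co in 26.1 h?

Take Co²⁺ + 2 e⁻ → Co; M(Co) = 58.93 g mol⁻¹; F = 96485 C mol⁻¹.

9.55 A

n(Co) = 274 / 58.93 = 4.650 mol.
n(e⁻) = 2 × 4.650 = 9.299 mol.
Q = n(e⁻)·F = 9.299 × 96485 = 897200 C.
I = Q/t = 897200 / 93960 s = 9.55 A.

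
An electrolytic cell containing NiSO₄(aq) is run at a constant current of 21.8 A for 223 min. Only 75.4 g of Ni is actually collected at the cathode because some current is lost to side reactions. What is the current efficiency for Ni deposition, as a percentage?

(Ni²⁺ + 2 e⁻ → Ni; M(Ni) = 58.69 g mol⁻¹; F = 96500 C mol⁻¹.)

85.0 %

Q = I·t = 21.80 × 13380 = 291700 C; n(e⁻) = 291700/96500 = 3.023 mol.
Theoretical n(Ni) = n(e⁻)/2 = 1.511 mol, i.e. m_theo = 1.511 × 58.69 = 88.70 g.
Efficiency = m_actual / m_theo = 75.4 / 88.70 = 85.0 %.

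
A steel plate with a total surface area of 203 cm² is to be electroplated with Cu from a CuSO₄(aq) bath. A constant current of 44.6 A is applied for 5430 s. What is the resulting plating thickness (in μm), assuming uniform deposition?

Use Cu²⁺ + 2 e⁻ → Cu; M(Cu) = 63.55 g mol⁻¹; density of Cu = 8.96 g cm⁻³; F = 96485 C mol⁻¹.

Q = I·t = 44.60 × 5430.0 = 242200 C; n(e⁻) = 2.510 mol.
n(Cu) = n(e⁻)/2 = 1.255 mol, so m = 1.255 × 63.55 = 79.76 g.
Volume = m/ρ = 79.76 / 8.96 = 8.901 cm³.
Thickness = V/A = 8.901 / 203 = 0.0438 cm = 438 μm.

438 μm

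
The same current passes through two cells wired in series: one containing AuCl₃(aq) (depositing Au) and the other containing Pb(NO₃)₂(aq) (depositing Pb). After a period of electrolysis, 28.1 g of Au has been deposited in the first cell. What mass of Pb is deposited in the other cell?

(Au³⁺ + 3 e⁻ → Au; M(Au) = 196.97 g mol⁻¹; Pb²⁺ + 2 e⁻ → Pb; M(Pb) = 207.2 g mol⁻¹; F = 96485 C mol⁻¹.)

44.3 g

n(Au) = 28.1 / 196.97 = 0.1427 mol.
Since Au³⁺ + 3 e⁻ → Au, n(e⁻) passed = 3 × 0.1427 = 0.4280 mol.
Cells in series carry the same charge, so the same 0.4280 mol of electrons passes through cell 2.
Pb²⁺ + 2 e⁻ → Pb, so n(Pb) = 0.4280 / 2 = 0.2140 mol.
m(Pb) = 0.2140 × 207.2 = 44.3 g.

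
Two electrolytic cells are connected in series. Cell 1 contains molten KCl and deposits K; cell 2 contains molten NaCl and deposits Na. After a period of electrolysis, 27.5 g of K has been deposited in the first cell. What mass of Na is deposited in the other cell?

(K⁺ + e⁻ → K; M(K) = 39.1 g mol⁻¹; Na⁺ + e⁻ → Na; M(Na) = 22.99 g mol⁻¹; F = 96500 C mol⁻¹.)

n(K) = 27.5 / 39.1 = 0.7033 mol.
Since K⁺ + e⁻ → K, n(e⁻) passed = 1 × 0.7033 = 0.7033 mol.
Cells in series carry the same charge, so the same 0.7033 mol of electrons passes through cell 2.
Na⁺ + e⁻ → Na, so n(Na) = 0.7033 / 1 = 0.7033 mol.
m(Na) = 0.7033 × 22.99 = 16.2 g.

16.2 g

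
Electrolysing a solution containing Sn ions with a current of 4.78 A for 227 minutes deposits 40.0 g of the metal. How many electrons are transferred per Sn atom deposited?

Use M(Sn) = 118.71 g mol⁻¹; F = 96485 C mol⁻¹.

Q = I·t = 4.780 A × 13620 s = 65100 C, so n(e⁻) = 65100/96485 = 0.6748 mol.
n(Sn) deposited = 40.0 / 118.71 = 0.3370 mol.
Electrons per atom = n(e⁻)/n(Sn) = 0.6748 / 0.3370 = 2.00 ≈ 2, so the ion is Sn²⁺.

2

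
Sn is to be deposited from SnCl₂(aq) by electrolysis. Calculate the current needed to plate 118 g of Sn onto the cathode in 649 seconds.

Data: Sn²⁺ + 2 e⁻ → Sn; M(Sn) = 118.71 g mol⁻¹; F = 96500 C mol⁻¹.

n(Sn) = 118 / 118.71 = 0.9940 mol.
n(e⁻) = 2 × 0.9940 = 1.988 mol.
Q = n(e⁻)·F = 1.988 × 96500 = 191800 C.
I = Q/t = 191800 / 649.00 s = 296 A.

296 A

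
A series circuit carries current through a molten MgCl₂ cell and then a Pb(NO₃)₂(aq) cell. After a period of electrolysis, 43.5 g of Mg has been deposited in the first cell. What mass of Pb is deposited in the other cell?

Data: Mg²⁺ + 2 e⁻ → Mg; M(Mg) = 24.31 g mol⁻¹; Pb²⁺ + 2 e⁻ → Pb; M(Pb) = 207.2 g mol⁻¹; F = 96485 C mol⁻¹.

371 g

n(Mg) = 43.5 / 24.31 = 1.789 mol.
Since Mg²⁺ + 2 e⁻ → Mg, n(e⁻) passed = 2 × 1.789 = 3.579 mol.
Cells in series carry the same charge, so the same 3.579 mol of electrons passes through cell 2.
Pb²⁺ + 2 e⁻ → Pb, so n(Pb) = 3.579 / 2 = 1.789 mol.
m(Pb) = 1.789 × 207.2 = 371 g.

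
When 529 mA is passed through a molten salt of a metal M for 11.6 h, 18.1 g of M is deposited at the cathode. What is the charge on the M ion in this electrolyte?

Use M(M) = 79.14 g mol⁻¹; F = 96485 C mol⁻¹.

Q = I·t = 0.5290 A × 41760 s = 22090 C, so n(e⁻) = 22090/96485 = 0.2290 mol.
n(M) deposited = 18.1 / 79.14 = 0.2287 mol.
Electrons per atom = n(e⁻)/n(M) = 0.2290 / 0.2287 = 1.00 ≈ 1, so the ion is M⁺.

+1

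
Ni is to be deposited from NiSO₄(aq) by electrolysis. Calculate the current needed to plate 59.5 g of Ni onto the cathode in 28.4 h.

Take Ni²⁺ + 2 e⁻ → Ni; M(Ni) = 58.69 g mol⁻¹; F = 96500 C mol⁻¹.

n(Ni) = 59.5 / 58.69 = 1.014 mol.
n(e⁻) = 2 × 1.014 = 2.028 mol.
Q = n(e⁻)·F = 2.028 × 96500 = 195700 C.
I = Q/t = 195700 / 102240 s = 1.91 A.

1.91 A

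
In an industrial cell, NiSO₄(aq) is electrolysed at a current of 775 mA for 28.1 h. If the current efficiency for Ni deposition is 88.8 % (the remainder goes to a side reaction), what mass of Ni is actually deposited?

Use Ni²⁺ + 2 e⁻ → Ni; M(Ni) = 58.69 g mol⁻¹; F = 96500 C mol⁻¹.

21.2 g

Q = I·t = 0.7750 × 101160 = 78400 C.
n(e⁻) = 78400/96500 = 0.8124 mol; theoretically n(Ni) = 0.8124/2 = 0.4062 mol, m_theo = 23.84 g.
At 88.8 % efficiency, m_actual = 0.888 × 23.84 = 21.2 g.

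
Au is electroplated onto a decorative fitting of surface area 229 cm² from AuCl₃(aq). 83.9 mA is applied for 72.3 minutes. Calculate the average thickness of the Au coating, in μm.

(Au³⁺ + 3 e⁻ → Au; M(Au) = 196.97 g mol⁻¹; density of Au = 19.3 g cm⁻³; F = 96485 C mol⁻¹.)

0.560 μm

Q = I·t = 0.08390 × 4338.0 = 364.0 C; n(e⁻) = 0.003772 mol.
n(Au) = n(e⁻)/3 = 0.001257 mol, so m = 0.001257 × 196.97 = 0.2477 g.
Volume = m/ρ = 0.2477 / 19.3 = 0.01283 cm³.
Thickness = V/A = 0.01283 / 229 = 5.60 × 10⁻⁵ cm = 0.560 μm.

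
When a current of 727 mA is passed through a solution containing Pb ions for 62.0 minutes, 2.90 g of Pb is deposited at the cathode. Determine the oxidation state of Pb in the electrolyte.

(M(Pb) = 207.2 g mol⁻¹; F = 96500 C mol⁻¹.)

Q = I·t = 0.7270 A × 3720.0 s = 2704 C, so n(e⁻) = 2704/96500 = 0.02803 mol.
n(Pb) deposited = 2.90 / 207.2 = 0.01400 mol.
Electrons per atom = n(e⁻)/n(Pb) = 0.02803 / 0.01400 = 2.00 ≈ 2, so the ion is Pb²⁺.

+2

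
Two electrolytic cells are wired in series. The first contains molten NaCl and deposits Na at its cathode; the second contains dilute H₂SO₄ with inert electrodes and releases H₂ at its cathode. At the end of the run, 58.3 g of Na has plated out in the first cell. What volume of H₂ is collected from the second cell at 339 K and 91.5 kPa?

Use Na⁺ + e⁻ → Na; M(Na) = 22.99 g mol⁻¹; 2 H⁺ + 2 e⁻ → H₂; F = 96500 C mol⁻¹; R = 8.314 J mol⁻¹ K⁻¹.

39.1 L

n(Na) = 58.3 / 22.99 = 2.536 mol, so n(e⁻) = 1 × 2.536 = 2.536 mol.
The cells are in series, so the same 2.536 mol of electrons passes through the second cell.
2 H⁺ + 2 e⁻ → H₂ — 2 mol e⁻ per mol H₂, so n(H₂) = 2.536/2 = 1.268 mol.
V = nRT/P = (1.268 × 8.314 × 339) / (91.5 × 10³) = 0.0391 m³ = 39.1 L.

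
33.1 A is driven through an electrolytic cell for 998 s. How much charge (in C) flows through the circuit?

Q = I·t = 33.10 A × 998.00 s = 33000 C.

33000 C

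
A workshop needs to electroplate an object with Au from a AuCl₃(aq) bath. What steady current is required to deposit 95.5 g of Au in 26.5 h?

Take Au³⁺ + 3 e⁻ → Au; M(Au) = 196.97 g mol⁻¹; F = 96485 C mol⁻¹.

n(Au) = 95.5 / 196.97 = 0.4848 mol.
n(e⁻) = 3 × 0.4848 = 1.455 mol.
Q = n(e⁻)·F = 1.455 × 96485 = 140300 C.
I = Q/t = 140300 / 95400 s = 1.47 A.

1.47 A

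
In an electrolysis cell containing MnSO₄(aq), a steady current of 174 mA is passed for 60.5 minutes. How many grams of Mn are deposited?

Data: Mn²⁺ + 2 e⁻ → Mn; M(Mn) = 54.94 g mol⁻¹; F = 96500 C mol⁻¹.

0.180 g

Q = I·t = 0.1740 A × 3630.0 s = 631.6 C.
n(e⁻) = Q/F = 631.6 / 96500 = 0.006545 mol.
Mn²⁺ + 2 e⁻ → Mn, so n(Mn) = n(e⁻)/2 = 0.003273 mol.
m = n·M = 0.003273 × 54.94 = 0.180 g.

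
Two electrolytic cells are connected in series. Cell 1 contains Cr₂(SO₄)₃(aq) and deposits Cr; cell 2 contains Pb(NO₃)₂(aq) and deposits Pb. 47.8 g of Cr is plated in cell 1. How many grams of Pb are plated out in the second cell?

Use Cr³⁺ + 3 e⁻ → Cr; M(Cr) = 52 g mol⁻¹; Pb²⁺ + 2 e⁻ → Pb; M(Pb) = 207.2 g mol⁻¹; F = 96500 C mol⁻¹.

286 g

n(Cr) = 47.8 / 52 = 0.9192 mol.
Since Cr³⁺ + 3 e⁻ → Cr, n(e⁻) passed = 3 × 0.9192 = 2.758 mol.
Cells in series carry the same charge, so the same 2.758 mol of electrons passes through cell 2.
Pb²⁺ + 2 e⁻ → Pb, so n(Pb) = 2.758 / 2 = 1.379 mol.
m(Pb) = 1.379 × 207.2 = 286 g.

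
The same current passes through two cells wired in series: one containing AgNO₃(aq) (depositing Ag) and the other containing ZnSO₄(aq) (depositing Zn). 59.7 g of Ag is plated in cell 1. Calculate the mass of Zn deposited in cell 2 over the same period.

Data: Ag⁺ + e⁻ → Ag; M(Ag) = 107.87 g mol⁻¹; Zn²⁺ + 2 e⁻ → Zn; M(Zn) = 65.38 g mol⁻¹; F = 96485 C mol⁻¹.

n(Ag) = 59.7 / 107.87 = 0.5534 mol.
Since Ag⁺ + e⁻ → Ag, n(e⁻) passed = 1 × 0.5534 = 0.5534 mol.
Cells in series carry the same charge, so the same 0.5534 mol of electrons passes through cell 2.
Zn²⁺ + 2 e⁻ → Zn, so n(Zn) = 0.5534 / 2 = 0.2767 mol.
m(Zn) = 0.2767 × 65.38 = 18.1 g.

18.1 g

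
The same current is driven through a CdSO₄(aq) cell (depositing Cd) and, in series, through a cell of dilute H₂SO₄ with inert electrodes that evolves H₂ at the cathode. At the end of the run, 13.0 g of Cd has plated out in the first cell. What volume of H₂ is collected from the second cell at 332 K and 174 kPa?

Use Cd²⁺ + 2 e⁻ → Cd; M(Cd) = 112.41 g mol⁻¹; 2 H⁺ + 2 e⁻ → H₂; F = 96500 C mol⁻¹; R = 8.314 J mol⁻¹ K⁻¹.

1.83 L

n(Cd) = 13.0 / 112.41 = 0.1156 mol, so n(e⁻) = 2 × 0.1156 = 0.2313 mol.
The cells are in series, so the same 0.2313 mol of electrons passes through the second cell.
2 H⁺ + 2 e⁻ → H₂ — 2 mol e⁻ per mol H₂, so n(H₂) = 0.2313/2 = 0.1156 mol.
V = nRT/P = (0.1156 × 8.314 × 332) / (174 × 10³) = 0.00183 m³ = 1.83 L.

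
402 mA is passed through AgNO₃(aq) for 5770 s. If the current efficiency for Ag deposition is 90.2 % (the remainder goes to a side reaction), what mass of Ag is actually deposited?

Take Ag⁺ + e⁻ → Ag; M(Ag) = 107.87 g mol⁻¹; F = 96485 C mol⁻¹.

2.34 g

Q = I·t = 0.4020 × 5770.0 = 2320 C.
n(e⁻) = 2320/96485 = 0.02404 mol; theoretically n(Ag) = 0.02404/1 = 0.02404 mol, m_theo = 2.593 g.
At 90.2 % efficiency, m_actual = 0.902 × 2.593 = 2.34 g.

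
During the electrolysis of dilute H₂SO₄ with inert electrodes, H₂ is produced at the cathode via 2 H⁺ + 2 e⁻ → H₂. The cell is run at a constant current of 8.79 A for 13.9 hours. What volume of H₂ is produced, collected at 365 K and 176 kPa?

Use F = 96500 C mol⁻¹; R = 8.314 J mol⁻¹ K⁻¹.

39.3 L

Q = I·t = 8.790 A × 50040 s = 439900 C.
n(e⁻) = Q/F = 439900 / 96500 = 4.558 mol.
2 electrons are transferred per H₂ molecule, so n(H₂) = 4.558 / 2 = 2.279 mol.
V = nRT/P = (2.279 × 8.314 × 365) / (176 × 10³ Pa) = 0.0393 m³ = 39.3 L.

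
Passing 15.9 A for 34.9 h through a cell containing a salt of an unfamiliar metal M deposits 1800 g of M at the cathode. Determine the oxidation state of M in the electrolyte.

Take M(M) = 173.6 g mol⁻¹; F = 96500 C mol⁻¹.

Q = I·t = 15.90 A × 125640 s = 1998000 C, so n(e⁻) = 1998000/96500 = 20.70 mol.
n(M) deposited = 1800 / 173.6 = 10.37 mol.
Electrons per atom = n(e⁻)/n(M) = 20.70 / 10.37 = 2.00 ≈ 2, so the ion is M²⁺.

+2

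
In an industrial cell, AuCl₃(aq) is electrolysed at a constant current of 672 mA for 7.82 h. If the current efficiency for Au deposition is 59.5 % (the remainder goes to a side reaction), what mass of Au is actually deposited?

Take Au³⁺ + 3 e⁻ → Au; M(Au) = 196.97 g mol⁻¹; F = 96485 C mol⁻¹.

Q = I·t = 0.6720 × 28152 = 18920 C.
n(e⁻) = 18920/96485 = 0.1961 mol; theoretically n(Au) = 0.1961/3 = 0.06536 mol, m_theo = 12.87 g.
At 59.5 % efficiency, m_actual = 0.595 × 12.87 = 7.66 g.

7.66 g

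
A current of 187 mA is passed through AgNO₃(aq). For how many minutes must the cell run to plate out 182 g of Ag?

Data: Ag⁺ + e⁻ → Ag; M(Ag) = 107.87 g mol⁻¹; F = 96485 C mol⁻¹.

n(Ag) = m/M = 182 / 107.87 = 1.687 mol.
Each Ag atom requires 1 electron, so n(e⁻) = 1 × 1.687 = 1.687 mol.
Q = n(e⁻)·F = 1.687 × 96485 = 162800 C.
t = Q/I = 162800 / 0.1870 A = 870500 s = 14500 min.

14500 min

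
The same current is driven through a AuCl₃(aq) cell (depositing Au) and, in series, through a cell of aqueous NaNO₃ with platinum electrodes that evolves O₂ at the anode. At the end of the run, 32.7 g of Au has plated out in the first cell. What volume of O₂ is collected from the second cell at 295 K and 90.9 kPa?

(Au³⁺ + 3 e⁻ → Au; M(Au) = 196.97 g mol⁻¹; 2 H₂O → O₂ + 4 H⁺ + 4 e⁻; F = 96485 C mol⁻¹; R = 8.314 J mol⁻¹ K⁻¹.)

3.36 L

n(Au) = 32.7 / 196.97 = 0.1660 mol, so n(e⁻) = 3 × 0.1660 = 0.4980 mol.
The cells are in series, so the same 0.4980 mol of electrons passes through the second cell.
2 H₂O → O₂ + 4 H⁺ + 4 e⁻ — 4 mol e⁻ per mol O₂, so n(O₂) = 0.4980/4 = 0.1245 mol.
V = nRT/P = (0.1245 × 8.314 × 295) / (90.9 × 10³) = 0.00336 m³ = 3.36 L.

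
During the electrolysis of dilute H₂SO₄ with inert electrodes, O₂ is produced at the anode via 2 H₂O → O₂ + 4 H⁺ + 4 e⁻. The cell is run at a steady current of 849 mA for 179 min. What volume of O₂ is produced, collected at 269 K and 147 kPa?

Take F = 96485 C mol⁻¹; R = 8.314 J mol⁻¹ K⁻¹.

Q = I·t = 0.8490 A × 10740 s = 9118 C.
n(e⁻) = Q/F = 9118 / 96485 = 0.09450 mol.
4 electrons are transferred per O₂ molecule, so n(O₂) = 0.09450 / 4 = 0.02363 mol.
V = nRT/P = (0.02363 × 8.314 × 269) / (147 × 10³ Pa) = 3.59 × 10⁻⁴ m³ = 0.359 L.

0.359 L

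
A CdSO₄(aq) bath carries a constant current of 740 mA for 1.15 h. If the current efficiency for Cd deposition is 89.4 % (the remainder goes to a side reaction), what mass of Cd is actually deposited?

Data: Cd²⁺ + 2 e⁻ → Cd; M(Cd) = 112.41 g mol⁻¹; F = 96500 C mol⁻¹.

1.60 g

Q = I·t = 0.7400 × 4140.0 = 3064 C.
n(e⁻) = 3064/96500 = 0.03175 mol; theoretically n(Cd) = 0.03175/2 = 0.01587 mol, m_theo = 1.784 g.
At 89.4 % efficiency, m_actual = 0.894 × 1.784 = 1.60 g.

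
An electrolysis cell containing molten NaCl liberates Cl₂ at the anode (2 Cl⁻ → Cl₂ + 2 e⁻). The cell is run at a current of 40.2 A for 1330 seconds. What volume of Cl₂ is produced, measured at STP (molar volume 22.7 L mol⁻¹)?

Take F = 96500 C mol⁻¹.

6.29 L

Q = I·t = 40.20 A × 1330.0 s = 53470 C.
n(e⁻) = Q/F = 53470 / 96500 = 0.5541 mol.
2 electrons are transferred per Cl₂ molecule, so n(Cl₂) = 0.5541 / 2 = 0.2770 mol.
V = n × V_m = 0.2770 × 22.7 = 6.29 L.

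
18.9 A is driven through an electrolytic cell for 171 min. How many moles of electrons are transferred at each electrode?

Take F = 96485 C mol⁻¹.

Q = I·t = 18.90 A × 10260 s = 193900 C.
n(e⁻) = Q/F = 193900 / 96485 = 2.01 mol.

2.01 mol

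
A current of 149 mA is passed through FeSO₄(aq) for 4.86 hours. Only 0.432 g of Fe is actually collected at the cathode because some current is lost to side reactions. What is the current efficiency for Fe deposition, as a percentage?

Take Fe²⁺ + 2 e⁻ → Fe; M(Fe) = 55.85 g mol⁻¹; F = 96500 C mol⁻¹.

Q = I·t = 0.1490 × 17496 = 2607 C; n(e⁻) = 2607/96500 = 0.02701 mol.
Theoretical n(Fe) = n(e⁻)/2 = 0.01351 mol, i.e. m_theo = 0.01351 × 55.85 = 0.7544 g.
Efficiency = m_actual / m_theo = 0.432 / 0.7544 = 57.3 %.

57.3 %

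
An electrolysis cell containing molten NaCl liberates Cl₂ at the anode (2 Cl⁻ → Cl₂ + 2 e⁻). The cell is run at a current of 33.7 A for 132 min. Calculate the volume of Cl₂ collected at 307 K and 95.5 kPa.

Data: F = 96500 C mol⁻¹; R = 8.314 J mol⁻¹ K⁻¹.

37.0 L

Q = I·t = 33.70 A × 7920.0 s = 266900 C.
n(e⁻) = Q/F = 266900 / 96500 = 2.766 mol.
2 electrons are transferred per Cl₂ molecule, so n(Cl₂) = 2.766 / 2 = 1.383 mol.
V = nRT/P = (1.383 × 8.314 × 307) / (95.5 × 10³ Pa) = 0.0370 m³ = 37.0 L.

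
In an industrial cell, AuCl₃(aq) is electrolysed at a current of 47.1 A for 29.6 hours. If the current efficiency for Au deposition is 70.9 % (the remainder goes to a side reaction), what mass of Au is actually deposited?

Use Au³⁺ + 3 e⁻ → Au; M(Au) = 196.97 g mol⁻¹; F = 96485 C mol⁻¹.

2420 g

Q = I·t = 47.10 × 106560 = 5019000 C.
n(e⁻) = 5019000/96485 = 52.02 mol; theoretically n(Au) = 52.02/3 = 17.34 mol, m_theo = 3415 g.
At 70.9 % efficiency, m_actual = 0.709 × 3415 = 2420 g.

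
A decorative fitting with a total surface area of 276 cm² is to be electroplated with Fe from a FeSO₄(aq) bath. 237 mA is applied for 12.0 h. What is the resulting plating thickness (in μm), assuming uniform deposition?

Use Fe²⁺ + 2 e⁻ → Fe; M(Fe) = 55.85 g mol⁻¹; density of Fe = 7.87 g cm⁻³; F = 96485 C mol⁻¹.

13.6 μm

Q = I·t = 0.2370 × 43200 = 10240 C; n(e⁻) = 0.1061 mol.
n(Fe) = n(e⁻)/2 = 0.05306 mol, so m = 0.05306 × 55.85 = 2.963 g.
Volume = m/ρ = 2.963 / 7.87 = 0.3765 cm³.
Thickness = V/A = 0.3765 / 276 = 0.00136 cm = 13.6 μm.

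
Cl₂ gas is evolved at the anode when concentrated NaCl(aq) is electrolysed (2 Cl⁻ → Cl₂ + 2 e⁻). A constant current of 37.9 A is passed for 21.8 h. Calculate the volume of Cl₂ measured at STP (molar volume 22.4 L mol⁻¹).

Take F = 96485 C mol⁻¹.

Q = I·t = 37.90 A × 78480 s = 2974000 C.
n(e⁻) = Q/F = 2974000 / 96485 = 30.83 mol.
2 electrons are transferred per Cl₂ molecule, so n(Cl₂) = 30.83 / 2 = 15.41 mol.
V = n × V_m = 15.41 × 22.4 = 345 L.

345 L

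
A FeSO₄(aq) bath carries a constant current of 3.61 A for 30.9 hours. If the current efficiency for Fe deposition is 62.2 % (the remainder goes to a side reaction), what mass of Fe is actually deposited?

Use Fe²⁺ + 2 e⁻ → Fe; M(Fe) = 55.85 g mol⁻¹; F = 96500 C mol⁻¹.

72.3 g

Q = I·t = 3.610 × 111240 = 401600 C.
n(e⁻) = 401600/96500 = 4.161 mol; theoretically n(Fe) = 4.161/2 = 2.081 mol, m_theo = 116.2 g.
At 62.2 % efficiency, m_actual = 0.622 × 116.2 = 72.3 g.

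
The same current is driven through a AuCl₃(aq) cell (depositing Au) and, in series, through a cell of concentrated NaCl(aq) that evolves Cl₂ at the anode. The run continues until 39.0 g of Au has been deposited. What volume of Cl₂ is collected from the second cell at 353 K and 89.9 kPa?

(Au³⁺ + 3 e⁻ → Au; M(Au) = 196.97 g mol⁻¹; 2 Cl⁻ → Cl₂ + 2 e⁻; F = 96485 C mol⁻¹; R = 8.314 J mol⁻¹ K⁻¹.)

9.70 L

n(Au) = 39.0 / 196.97 = 0.1980 mol, so n(e⁻) = 3 × 0.1980 = 0.5940 mol.
The cells are in series, so the same 0.5940 mol of electrons passes through the second cell.
2 Cl⁻ → Cl₂ + 2 e⁻ — 2 mol e⁻ per mol Cl₂, so n(Cl₂) = 0.5940/2 = 0.2970 mol.
V = nRT/P = (0.2970 × 8.314 × 353) / (89.9 × 10³) = 0.00970 m³ = 9.70 L.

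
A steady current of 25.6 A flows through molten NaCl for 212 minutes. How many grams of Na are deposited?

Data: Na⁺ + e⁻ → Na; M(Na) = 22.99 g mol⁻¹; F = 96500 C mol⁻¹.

77.6 g

Q = I·t = 25.60 A × 12720 s = 325600 C.
n(e⁻) = Q/F = 325600 / 96500 = 3.374 mol.
Na⁺ + e⁻ → Na, so n(Na) = n(e⁻)/1 = 3.374 mol.
m = n·M = 3.374 × 22.99 = 77.6 g.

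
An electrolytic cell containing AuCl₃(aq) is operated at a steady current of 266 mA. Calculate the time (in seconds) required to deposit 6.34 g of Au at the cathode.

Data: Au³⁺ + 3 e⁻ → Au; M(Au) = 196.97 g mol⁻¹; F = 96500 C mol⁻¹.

35000 s

n(Au) = m/M = 6.34 / 196.97 = 0.03219 mol.
Each Au atom requires 3 electrons, so n(e⁻) = 3 × 0.03219 = 0.09656 mol.
Q = n(e⁻)·F = 0.09656 × 96500 = 9318 C.
t = Q/I = 9318 / 0.2660 A = 35030 s.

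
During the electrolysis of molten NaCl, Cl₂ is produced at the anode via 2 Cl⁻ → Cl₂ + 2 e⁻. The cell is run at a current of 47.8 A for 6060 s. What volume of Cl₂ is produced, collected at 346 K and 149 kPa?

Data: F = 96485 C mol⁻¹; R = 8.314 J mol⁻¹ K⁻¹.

29.0 L

Q = I·t = 47.80 A × 6060.0 s = 289700 C.
n(e⁻) = Q/F = 289700 / 96485 = 3.002 mol.
2 electrons are transferred per Cl₂ molecule, so n(Cl₂) = 3.002 / 2 = 1.501 mol.
V = nRT/P = (1.501 × 8.314 × 346) / (149 × 10³ Pa) = 0.0290 m³ = 29.0 L.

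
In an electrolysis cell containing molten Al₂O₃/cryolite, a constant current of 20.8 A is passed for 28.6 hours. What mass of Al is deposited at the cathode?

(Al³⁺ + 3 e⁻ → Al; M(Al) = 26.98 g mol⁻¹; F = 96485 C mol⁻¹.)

Q = I·t = 20.80 A × 102960 s = 2142000 C.
n(e⁻) = Q/F = 2142000 / 96485 = 22.20 mol.
Al³⁺ + 3 e⁻ → Al, so n(Al) = n(e⁻)/3 = 7.399 mol.
m = n·M = 7.399 × 26.98 = 200 g.

200 g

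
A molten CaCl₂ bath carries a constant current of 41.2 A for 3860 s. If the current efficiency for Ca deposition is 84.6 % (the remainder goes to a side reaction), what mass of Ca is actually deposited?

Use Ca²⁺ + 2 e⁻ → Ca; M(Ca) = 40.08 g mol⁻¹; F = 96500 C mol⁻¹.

27.9 g

Q = I·t = 41.20 × 3860.0 = 159000 C.
n(e⁻) = 159000/96500 = 1.648 mol; theoretically n(Ca) = 1.648/2 = 0.8240 mol, m_theo = 33.03 g.
At 84.6 % efficiency, m_actual = 0.846 × 33.03 = 27.9 g.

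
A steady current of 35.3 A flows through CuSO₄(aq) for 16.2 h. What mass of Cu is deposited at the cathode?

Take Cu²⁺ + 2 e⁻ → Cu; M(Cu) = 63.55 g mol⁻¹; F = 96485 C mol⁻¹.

678 g

Q = I·t = 35.30 A × 58320 s = 2059000 C.
n(e⁻) = Q/F = 2059000 / 96485 = 21.34 mol.
Cu²⁺ + 2 e⁻ → Cu, so n(Cu) = n(e⁻)/2 = 10.67 mol.
m = n·M = 10.67 × 63.55 = 678 g.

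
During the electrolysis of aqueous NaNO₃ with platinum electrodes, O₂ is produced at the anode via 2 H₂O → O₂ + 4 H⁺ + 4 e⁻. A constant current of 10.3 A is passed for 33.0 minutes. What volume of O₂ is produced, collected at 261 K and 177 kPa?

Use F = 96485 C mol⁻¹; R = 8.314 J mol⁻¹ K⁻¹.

Q = I·t = 10.30 A × 1980.0 s = 20390 C.
n(e⁻) = Q/F = 20390 / 96485 = 0.2114 mol.
4 electrons are transferred per O₂ molecule, so n(O₂) = 0.2114 / 4 = 0.05284 mol.
V = nRT/P = (0.05284 × 8.314 × 261) / (177 × 10³ Pa) = 6.48 × 10⁻⁴ m³ = 0.648 L.

0.648 L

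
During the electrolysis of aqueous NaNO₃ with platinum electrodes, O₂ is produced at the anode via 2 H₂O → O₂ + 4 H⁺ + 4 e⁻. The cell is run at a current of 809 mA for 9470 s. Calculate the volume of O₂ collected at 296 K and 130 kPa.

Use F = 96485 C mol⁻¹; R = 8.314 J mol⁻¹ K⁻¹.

Q = I·t = 0.8090 A × 9470.0 s = 7661 C.
n(e⁻) = Q/F = 7661 / 96485 = 0.07940 mol.
4 electrons are transferred per O₂ molecule, so n(O₂) = 0.07940 / 4 = 0.01985 mol.
V = nRT/P = (0.01985 × 8.314 × 296) / (130 × 10³ Pa) = 3.76 × 10⁻⁴ m³ = 0.376 L.

0.376 L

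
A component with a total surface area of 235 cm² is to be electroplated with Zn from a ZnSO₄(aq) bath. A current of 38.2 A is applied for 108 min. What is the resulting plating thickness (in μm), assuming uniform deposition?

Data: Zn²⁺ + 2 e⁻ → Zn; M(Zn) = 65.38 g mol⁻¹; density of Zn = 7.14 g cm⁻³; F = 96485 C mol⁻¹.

500 μm

Q = I·t = 38.20 × 6480.0 = 247500 C; n(e⁻) = 2.566 mol.
n(Zn) = n(e⁻)/2 = 1.283 mol, so m = 1.283 × 65.38 = 83.87 g.
Volume = m/ρ = 83.87 / 7.14 = 11.75 cm³.
Thickness = V/A = 11.75 / 235 = 0.0500 cm = 500 μm.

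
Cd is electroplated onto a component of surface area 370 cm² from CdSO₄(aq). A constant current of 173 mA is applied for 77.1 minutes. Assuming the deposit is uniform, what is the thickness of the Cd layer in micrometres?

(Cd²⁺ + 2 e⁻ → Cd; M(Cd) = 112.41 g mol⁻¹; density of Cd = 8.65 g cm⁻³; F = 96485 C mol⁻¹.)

1.46 μm

Q = I·t = 0.1730 × 4626.0 = 800.3 C; n(e⁻) = 0.008295 mol.
n(Cd) = n(e⁻)/2 = 0.004147 mol, so m = 0.004147 × 112.41 = 0.4662 g.
Volume = m/ρ = 0.4662 / 8.65 = 0.05390 cm³.
Thickness = V/A = 0.05390 / 370 = 1.46 × 10⁻⁴ cm = 1.46 μm.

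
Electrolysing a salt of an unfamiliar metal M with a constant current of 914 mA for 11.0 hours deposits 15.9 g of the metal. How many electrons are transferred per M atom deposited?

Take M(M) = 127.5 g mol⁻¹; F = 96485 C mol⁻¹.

3

Q = I·t = 0.9140 A × 39600 s = 36190 C, so n(e⁻) = 36190/96485 = 0.3751 mol.
n(M) deposited = 15.9 / 127.5 = 0.1247 mol.
Electrons per atom = n(e⁻)/n(M) = 0.3751 / 0.1247 = 3.01 ≈ 3, so the ion is M³⁺.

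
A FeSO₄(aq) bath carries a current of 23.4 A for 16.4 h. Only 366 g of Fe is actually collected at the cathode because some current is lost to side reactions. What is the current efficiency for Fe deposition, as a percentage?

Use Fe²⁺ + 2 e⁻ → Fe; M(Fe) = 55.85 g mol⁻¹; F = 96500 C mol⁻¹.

Q = I·t = 23.40 × 59040 = 1382000 C; n(e⁻) = 1382000/96500 = 14.32 mol.
Theoretical n(Fe) = n(e⁻)/2 = 7.158 mol, i.e. m_theo = 7.158 × 55.85 = 399.8 g.
Efficiency = m_actual / m_theo = 366 / 399.8 = 91.5 %.

91.5 %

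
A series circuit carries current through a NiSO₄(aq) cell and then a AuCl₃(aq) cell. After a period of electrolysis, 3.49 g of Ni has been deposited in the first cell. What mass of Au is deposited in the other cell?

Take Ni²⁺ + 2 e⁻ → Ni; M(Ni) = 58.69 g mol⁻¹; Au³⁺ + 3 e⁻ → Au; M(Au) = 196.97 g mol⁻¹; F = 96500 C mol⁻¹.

n(Ni) = 3.49 / 58.69 = 0.05946 mol.
Since Ni²⁺ + 2 e⁻ → Ni, n(e⁻) passed = 2 × 0.05946 = 0.1189 mol.
Cells in series carry the same charge, so the same 0.1189 mol of electrons passes through cell 2.
Au³⁺ + 3 e⁻ → Au, so n(Au) = 0.1189 / 3 = 0.03964 mol.
m(Au) = 0.03964 × 196.97 = 7.81 g.

7.81 g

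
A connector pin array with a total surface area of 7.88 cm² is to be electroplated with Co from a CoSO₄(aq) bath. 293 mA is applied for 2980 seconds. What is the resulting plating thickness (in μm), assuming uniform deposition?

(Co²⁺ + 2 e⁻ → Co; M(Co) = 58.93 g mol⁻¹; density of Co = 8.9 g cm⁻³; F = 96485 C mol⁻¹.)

Q = I·t = 0.2930 × 2980.0 = 873.1 C; n(e⁻) = 0.009049 mol.
n(Co) = n(e⁻)/2 = 0.004525 mol, so m = 0.004525 × 58.93 = 0.2666 g.
Volume = m/ρ = 0.2666 / 8.9 = 0.02996 cm³.
Thickness = V/A = 0.02996 / 7.88 = 0.00380 cm = 38.0 μm.

38.0 μm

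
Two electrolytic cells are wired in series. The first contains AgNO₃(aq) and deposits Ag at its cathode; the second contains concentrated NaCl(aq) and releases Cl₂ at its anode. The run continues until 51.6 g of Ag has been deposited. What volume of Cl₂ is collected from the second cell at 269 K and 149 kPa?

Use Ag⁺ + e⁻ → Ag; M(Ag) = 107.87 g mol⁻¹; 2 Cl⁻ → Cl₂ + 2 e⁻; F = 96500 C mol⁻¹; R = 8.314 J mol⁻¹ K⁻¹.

3.59 L

n(Ag) = 51.6 / 107.87 = 0.4784 mol, so n(e⁻) = 1 × 0.4784 = 0.4784 mol.
The cells are in series, so the same 0.4784 mol of electrons passes through the second cell.
2 Cl⁻ → Cl₂ + 2 e⁻ — 2 mol e⁻ per mol Cl₂, so n(Cl₂) = 0.4784/2 = 0.2392 mol.
V = nRT/P = (0.2392 × 8.314 × 269) / (149 × 10³) = 0.00359 m³ = 3.59 L.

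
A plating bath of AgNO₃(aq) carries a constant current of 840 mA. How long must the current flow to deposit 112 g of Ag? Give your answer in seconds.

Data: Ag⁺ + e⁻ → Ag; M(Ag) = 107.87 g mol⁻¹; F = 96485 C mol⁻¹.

1.19 × 10⁵ s

n(Ag) = m/M = 112 / 107.87 = 1.038 mol.
Each Ag atom requires 1 electron, so n(e⁻) = 1 × 1.038 = 1.038 mol.
Q = n(e⁻)·F = 1.038 × 96485 = 100200 C.
t = Q/I = 100200 / 0.8400 A = 119300 s.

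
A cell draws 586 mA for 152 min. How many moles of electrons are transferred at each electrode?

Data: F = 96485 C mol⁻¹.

Q = I·t = 0.5860 A × 9120.0 s = 5344 C.
n(e⁻) = Q/F = 5344 / 96485 = 0.0554 mol.

0.0554 mol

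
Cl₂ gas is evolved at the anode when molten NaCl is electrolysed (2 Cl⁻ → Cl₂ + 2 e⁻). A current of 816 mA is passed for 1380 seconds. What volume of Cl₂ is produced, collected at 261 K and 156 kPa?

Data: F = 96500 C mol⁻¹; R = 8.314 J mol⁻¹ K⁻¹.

Q = I·t = 0.8160 A × 1380.0 s = 1126 C.
n(e⁻) = Q/F = 1126 / 96500 = 0.01167 mol.
2 electrons are transferred per Cl₂ molecule, so n(Cl₂) = 0.01167 / 2 = 0.005835 mol.
V = nRT/P = (0.005835 × 8.314 × 261) / (156 × 10³ Pa) = 8.12 × 10⁻⁵ m³ = 0.0812 L.

0.0812 L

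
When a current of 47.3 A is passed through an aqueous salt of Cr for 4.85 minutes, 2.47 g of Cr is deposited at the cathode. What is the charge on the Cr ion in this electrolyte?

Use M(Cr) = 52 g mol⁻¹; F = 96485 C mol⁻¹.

Q = I·t = 47.30 A × 291.00 s = 13760 C, so n(e⁻) = 13760/96485 = 0.1427 mol.
n(Cr) deposited = 2.47 / 52 = 0.04750 mol.
Electrons per atom = n(e⁻)/n(Cr) = 0.1427 / 0.04750 = 3.00 ≈ 3, so the ion is Cr³⁺.

+3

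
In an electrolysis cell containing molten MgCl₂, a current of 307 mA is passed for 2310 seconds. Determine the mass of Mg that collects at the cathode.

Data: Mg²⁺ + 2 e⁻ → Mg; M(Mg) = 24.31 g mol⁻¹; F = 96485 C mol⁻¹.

Q = I·t = 0.3070 A × 2310.0 s = 709.2 C.
n(e⁻) = Q/F = 709.2 / 96485 = 0.007350 mol.
Mg²⁺ + 2 e⁻ → Mg, so n(Mg) = n(e⁻)/2 = 0.003675 mol.
m = n·M = 0.003675 × 24.31 = 0.0893 g.

0.0893 g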